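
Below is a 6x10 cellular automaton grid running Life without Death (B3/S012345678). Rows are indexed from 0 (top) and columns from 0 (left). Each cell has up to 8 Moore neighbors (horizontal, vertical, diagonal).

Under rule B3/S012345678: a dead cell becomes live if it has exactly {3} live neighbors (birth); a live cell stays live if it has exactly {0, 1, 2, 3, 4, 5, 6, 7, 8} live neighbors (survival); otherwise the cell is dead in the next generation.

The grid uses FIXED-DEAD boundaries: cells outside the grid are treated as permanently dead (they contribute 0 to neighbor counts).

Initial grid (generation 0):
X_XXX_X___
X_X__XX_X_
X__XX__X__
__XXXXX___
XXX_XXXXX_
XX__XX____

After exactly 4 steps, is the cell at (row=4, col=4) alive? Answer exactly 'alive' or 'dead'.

Simulating step by step:
Generation 0 (given above): 31 live cells
Generation 1: 37 live cells
X_XXX_XX__
X_X__XX_X_
X__XX__X__
X_XXXXX_X_
XXX_XXXXX_
XXXXXX_X__
Generation 2: 39 live cells
X_XXX_XX__
X_X__XX_X_
X__XX__XX_
X_XXXXX_X_
XXX_XXXXX_
XXXXXX_XX_
Generation 3: 42 live cells
X_XXX_XX__
X_X__XX_X_
X__XX__XXX
X_XXXXX_XX
XXX_XXXXXX
XXXXXX_XX_
Generation 4: 44 live cells
X_XXX_XX__
X_X__XX_XX
X__XX__XXX
X_XXXXX_XX
XXX_XXXXXX
XXXXXX_XXX

Cell (4,4) at generation 4: 1 -> alive

Answer: alive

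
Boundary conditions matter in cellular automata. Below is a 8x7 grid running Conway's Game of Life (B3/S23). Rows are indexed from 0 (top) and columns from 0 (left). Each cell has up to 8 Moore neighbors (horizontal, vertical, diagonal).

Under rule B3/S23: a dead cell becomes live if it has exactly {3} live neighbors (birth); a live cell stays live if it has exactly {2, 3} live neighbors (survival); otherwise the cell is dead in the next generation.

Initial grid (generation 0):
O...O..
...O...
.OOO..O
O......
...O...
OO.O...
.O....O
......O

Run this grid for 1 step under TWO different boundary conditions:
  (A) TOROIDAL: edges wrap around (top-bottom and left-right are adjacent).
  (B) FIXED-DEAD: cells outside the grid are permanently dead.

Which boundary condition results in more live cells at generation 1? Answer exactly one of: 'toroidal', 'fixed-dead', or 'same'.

Under TOROIDAL boundary, generation 1:
.......
OO.OO..
OOOO...
OO.O...
OOO....
OO.....
.OO...O
.....OO
Population = 21

Under FIXED-DEAD boundary, generation 1:
.......
.O.OO..
.OOO...
.O.O...
OOO....
OO.....
OOO....
.......
Population = 16

Comparison: toroidal=21, fixed-dead=16 -> toroidal

Answer: toroidal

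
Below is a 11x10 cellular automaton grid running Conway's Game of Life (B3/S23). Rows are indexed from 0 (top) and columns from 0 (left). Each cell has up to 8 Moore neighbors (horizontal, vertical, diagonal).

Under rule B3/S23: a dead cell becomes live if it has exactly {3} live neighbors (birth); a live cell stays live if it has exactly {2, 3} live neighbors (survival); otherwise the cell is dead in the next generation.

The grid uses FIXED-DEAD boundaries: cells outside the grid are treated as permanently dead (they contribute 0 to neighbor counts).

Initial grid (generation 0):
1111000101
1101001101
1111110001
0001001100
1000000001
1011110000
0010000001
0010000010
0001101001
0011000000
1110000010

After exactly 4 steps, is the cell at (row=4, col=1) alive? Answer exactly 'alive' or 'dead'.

Answer: alive

Derivation:
Simulating step by step:
Generation 0 (given above): 43 live cells
Generation 1: 32 live cells
1001001100
0000011101
1000010000
1001011010
0110011000
0011100000
0010100000
0010000011
0000100000
0000100000
0111000000
Generation 2: 23 live cells
0000010110
0000110110
0000000010
1010000100
0100001100
0000100000
0110100000
0000000000
0001000000
0010100000
0011000000
Generation 3: 28 live cells
0000110110
0000110001
0000001010
0100001110
0100001100
0111010000
0001000000
0011000000
0001000000
0010100000
0011000000
Generation 4: 28 live cells
0000111010
0000100001
0000001011
0000010010
1100010010
0101101000
0100000000
0011100000
0000100000
0010100000
0011000000

Cell (4,1) at generation 4: 1 -> alive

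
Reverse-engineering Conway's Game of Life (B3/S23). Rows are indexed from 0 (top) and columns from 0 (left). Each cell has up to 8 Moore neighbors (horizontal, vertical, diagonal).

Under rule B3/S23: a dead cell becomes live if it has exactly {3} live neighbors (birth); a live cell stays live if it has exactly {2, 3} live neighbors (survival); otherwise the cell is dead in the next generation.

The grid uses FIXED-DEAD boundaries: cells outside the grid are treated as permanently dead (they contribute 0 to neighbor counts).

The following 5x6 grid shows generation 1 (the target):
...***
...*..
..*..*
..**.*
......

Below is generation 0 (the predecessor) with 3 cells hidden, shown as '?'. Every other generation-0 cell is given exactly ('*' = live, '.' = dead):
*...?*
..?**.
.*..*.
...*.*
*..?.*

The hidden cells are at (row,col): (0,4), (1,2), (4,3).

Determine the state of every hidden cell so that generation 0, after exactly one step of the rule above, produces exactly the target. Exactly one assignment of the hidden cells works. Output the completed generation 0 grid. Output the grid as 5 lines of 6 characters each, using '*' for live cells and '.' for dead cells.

Hidden generation-0 cells (in order): (0,4), (1,2), (4,3).
A hidden cell only influences target cells in its own 3x3 neighborhood. Try each of the 2^3 = 8 assignments, step the completed generation 0 forward once under B3/S23, and compare with the target:
  (0,4)=. (1,2)=. (4,3)=. -> step gives (0,3)='.' but target has '*' -> reject
  (0,4)=. (1,2)=. (4,3)=* -> step gives (0,3)='.' but target has '*' -> reject
  (0,4)=. (1,2)=* (4,3)=. -> step gives (0,5)='.' but target has '*' -> reject
  (0,4)=. (1,2)=* (4,3)=* -> step gives (0,5)='.' but target has '*' -> reject
  (0,4)=* (1,2)=. (4,3)=. -> step gives (3,2)='.' but target has '*' -> reject
  (0,4)=* (1,2)=. (4,3)=* -> step reproduces the target at every cell -> ACCEPT
  (0,4)=* (1,2)=* (4,3)=. -> step gives (0,3)='.' but target has '*' -> reject
  (0,4)=* (1,2)=* (4,3)=* -> step gives (0,3)='.' but target has '*' -> reject
Unique solution: (0,4)=live, (1,2)=dead, (4,3)=live.
Check: live-neighbor counts of every cell in the completed generation 0:
011332
222344
103443
223252
012141
Applying B3/S23 to generation 0 with these counts gives:
...***
...*..
..*..*
..**.*
......
which matches the target exactly.

Answer: *...**
...**.
.*..*.
...*.*
*..*.*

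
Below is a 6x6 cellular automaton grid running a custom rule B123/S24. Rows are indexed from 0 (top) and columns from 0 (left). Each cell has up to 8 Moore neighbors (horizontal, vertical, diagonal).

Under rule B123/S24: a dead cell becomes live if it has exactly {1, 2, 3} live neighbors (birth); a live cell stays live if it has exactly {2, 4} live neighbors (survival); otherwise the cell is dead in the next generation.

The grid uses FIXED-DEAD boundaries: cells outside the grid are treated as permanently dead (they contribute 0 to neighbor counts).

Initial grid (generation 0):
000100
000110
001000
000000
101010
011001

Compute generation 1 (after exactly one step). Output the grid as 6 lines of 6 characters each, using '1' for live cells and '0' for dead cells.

Answer: 001111
011011
010111
111111
001101
101110

Derivation:
Simulating step by step:
Generation 0 (given above): 10 live cells
Generation 1: 25 live cells
(generation 1 grid is the final answer)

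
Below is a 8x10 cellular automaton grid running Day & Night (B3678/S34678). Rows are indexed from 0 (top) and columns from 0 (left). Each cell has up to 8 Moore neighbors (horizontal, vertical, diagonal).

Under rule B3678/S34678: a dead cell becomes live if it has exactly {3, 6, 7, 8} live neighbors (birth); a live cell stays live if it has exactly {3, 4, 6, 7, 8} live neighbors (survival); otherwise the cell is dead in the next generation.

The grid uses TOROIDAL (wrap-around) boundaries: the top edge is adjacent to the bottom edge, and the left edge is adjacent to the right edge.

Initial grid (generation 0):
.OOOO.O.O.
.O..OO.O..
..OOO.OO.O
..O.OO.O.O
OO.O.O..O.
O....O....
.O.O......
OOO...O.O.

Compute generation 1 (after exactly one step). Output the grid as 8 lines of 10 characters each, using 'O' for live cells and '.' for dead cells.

Answer: ...OO.O..O
OOOO...O..
OOO..O.O..
..OO.O.O.O
OOO..O....
O........O
.O.......O
O.O.OO...O

Derivation:
Simulating step by step:
Generation 0 (given above): 35 live cells
Generation 1: 32 live cells
(generation 1 grid is the final answer)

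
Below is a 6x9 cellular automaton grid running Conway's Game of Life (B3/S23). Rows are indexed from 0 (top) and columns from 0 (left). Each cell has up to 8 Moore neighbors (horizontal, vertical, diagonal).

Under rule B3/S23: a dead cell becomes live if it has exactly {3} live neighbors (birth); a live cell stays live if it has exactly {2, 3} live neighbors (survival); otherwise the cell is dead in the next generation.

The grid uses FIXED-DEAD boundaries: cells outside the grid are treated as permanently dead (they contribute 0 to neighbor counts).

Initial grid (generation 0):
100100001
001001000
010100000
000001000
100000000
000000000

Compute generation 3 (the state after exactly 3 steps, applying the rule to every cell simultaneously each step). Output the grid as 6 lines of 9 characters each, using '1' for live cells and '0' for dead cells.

Simulating step by step:
Generation 0 (given above): 9 live cells
Generation 1: 6 live cells
000000000
011110000
001010000
000000000
000000000
000000000
Generation 2: 8 live cells
001100000
011010000
011010000
000000000
000000000
000000000
Generation 3: 6 live cells
(generation 3 grid is the final answer)

Answer: 011100000
000010000
011000000
000000000
000000000
000000000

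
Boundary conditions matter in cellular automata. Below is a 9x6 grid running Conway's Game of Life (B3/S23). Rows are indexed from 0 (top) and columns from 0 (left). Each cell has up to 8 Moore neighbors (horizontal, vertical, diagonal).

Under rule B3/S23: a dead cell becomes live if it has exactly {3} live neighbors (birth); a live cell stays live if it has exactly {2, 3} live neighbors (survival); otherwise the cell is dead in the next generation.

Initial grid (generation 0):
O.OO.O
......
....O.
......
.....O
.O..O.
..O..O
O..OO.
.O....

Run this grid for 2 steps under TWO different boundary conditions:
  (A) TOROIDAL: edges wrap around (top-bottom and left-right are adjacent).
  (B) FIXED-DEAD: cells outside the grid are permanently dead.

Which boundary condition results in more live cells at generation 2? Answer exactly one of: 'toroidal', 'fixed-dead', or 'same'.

Under TOROIDAL boundary, generation 2:
OOOOOO
OOOOOO
....O.
......
.....O
....O.
......
...OO.
....O.
Population = 18

Under FIXED-DEAD boundary, generation 2:
......
......
......
......
......
....OO
.O...O
.O.OO.
..OO..
Population = 9

Comparison: toroidal=18, fixed-dead=9 -> toroidal

Answer: toroidal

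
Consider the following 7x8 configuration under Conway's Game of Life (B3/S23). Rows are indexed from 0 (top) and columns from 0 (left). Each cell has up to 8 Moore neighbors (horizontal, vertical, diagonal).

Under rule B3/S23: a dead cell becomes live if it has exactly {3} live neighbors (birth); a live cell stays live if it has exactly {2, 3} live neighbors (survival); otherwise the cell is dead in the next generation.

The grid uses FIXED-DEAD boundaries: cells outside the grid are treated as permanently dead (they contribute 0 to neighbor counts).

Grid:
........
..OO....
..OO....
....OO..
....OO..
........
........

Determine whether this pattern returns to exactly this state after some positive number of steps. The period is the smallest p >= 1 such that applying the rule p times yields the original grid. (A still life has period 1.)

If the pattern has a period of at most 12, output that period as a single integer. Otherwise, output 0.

Answer: 2

Derivation:
Simulating and comparing each generation to the original:
Gen 0 (original, given above): 8 live cells
Gen 1: 6 live cells, differs from original
Gen 2: 8 live cells, MATCHES original -> period = 2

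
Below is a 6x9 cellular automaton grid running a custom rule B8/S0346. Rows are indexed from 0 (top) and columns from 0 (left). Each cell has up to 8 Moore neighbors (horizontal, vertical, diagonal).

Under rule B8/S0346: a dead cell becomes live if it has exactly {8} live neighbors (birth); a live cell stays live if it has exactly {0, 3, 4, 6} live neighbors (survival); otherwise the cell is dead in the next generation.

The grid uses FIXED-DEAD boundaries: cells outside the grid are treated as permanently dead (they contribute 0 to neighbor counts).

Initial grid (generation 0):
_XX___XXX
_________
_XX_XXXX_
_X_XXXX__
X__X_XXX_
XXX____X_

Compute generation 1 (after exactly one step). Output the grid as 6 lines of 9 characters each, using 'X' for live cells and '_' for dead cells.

Simulating step by step:
Generation 0 (given above): 25 live cells
Generation 1: 11 live cells
(generation 1 grid is the final answer)

Answer: _________
_________
__X_X_X__
_X_XX____
X__X_X_X_
_X_______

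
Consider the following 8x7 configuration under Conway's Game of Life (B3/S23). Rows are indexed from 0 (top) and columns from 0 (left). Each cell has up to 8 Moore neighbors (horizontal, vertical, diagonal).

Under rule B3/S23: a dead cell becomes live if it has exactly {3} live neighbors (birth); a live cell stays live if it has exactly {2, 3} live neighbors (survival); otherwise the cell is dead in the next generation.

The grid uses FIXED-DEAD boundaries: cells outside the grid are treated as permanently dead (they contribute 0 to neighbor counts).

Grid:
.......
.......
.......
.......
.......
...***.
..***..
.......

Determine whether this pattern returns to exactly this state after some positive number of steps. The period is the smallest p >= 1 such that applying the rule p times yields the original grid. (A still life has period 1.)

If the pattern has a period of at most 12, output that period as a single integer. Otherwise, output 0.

Answer: 2

Derivation:
Simulating and comparing each generation to the original:
Gen 0 (original, given above): 6 live cells
Gen 1: 6 live cells, differs from original
Gen 2: 6 live cells, MATCHES original -> period = 2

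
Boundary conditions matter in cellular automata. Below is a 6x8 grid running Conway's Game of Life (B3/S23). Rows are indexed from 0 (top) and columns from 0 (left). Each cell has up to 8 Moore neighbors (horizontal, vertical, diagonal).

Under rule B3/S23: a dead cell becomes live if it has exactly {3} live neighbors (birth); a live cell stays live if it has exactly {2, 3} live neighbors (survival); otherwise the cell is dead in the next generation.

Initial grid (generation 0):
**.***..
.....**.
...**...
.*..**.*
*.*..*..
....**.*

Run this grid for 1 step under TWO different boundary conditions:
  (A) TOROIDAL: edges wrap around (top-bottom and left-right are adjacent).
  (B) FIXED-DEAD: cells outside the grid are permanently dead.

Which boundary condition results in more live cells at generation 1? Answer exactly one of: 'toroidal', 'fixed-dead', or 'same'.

Answer: toroidal

Derivation:
Under TOROIDAL boundary, generation 1:
*..*...*
..*...*.
...*....
***..**.
**.*...*
..*....*
Population = 17

Under FIXED-DEAD boundary, generation 1:
....***.
..*...*.
...*....
.**..**.
.*.*....
....***.
Population = 15

Comparison: toroidal=17, fixed-dead=15 -> toroidal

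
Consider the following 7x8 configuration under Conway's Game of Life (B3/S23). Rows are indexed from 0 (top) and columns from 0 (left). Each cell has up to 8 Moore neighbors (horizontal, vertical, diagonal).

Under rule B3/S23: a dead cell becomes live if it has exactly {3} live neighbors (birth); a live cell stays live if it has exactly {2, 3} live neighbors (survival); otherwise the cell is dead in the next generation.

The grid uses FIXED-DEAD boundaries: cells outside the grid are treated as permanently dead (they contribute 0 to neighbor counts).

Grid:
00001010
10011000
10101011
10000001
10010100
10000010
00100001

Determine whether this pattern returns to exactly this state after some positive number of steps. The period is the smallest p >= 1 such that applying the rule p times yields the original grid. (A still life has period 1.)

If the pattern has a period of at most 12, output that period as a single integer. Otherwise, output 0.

Answer: 0

Derivation:
Simulating and comparing each generation to the original:
Gen 0 (original, given above): 19 live cells
Gen 1: 22 live cells, differs from original
Gen 2: 18 live cells, differs from original
Gen 3: 17 live cells, differs from original
Gen 4: 18 live cells, differs from original
Gen 5: 18 live cells, differs from original
Gen 6: 15 live cells, differs from original
Gen 7: 21 live cells, differs from original
Gen 8: 18 live cells, differs from original
Gen 9: 16 live cells, differs from original
Gen 10: 16 live cells, differs from original
Gen 11: 21 live cells, differs from original
Gen 12: 11 live cells, differs from original
No period found within 12 steps.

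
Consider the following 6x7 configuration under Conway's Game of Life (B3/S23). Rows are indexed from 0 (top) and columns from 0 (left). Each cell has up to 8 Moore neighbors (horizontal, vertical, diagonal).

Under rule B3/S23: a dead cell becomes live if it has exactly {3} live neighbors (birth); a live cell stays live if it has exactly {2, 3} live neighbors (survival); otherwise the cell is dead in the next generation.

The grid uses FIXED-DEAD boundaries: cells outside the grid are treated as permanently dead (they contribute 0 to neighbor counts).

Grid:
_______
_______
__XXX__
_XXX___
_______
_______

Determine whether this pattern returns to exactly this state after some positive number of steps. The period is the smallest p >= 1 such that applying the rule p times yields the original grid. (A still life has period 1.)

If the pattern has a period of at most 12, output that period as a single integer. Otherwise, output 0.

Simulating and comparing each generation to the original:
Gen 0 (original, given above): 6 live cells
Gen 1: 6 live cells, differs from original
Gen 2: 6 live cells, MATCHES original -> period = 2

Answer: 2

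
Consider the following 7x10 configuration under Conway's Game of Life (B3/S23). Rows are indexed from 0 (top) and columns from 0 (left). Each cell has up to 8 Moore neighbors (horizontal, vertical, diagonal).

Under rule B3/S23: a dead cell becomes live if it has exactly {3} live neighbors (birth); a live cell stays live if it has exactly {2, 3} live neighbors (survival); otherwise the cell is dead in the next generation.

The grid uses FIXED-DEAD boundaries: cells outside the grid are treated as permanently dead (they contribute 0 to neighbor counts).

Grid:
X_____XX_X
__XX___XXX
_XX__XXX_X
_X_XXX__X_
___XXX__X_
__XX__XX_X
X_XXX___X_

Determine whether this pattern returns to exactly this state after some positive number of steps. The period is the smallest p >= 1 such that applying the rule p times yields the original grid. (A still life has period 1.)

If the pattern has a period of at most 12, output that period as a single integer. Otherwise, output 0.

Simulating and comparing each generation to the original:
Gen 0 (original, given above): 34 live cells
Gen 1: 24 live cells, differs from original
Gen 2: 18 live cells, differs from original
Gen 3: 18 live cells, differs from original
Gen 4: 14 live cells, differs from original
Gen 5: 9 live cells, differs from original
Gen 6: 10 live cells, differs from original
Gen 7: 9 live cells, differs from original
Gen 8: 7 live cells, differs from original
Gen 9: 6 live cells, differs from original
Gen 10: 4 live cells, differs from original
Gen 11: 4 live cells, differs from original
Gen 12: 4 live cells, differs from original
No period found within 12 steps.

Answer: 0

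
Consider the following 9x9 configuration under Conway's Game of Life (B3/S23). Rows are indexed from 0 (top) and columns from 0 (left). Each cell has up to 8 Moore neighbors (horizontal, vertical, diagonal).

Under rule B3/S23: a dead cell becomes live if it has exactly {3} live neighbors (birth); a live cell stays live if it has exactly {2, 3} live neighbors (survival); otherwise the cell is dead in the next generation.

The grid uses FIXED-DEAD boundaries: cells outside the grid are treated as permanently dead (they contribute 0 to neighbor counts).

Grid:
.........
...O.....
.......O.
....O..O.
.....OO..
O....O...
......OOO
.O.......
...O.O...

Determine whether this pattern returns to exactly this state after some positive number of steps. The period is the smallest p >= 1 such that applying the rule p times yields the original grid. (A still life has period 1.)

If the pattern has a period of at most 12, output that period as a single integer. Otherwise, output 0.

Simulating and comparing each generation to the original:
Gen 0 (original, given above): 14 live cells
Gen 1: 10 live cells, differs from original
Gen 2: 9 live cells, differs from original
Gen 3: 12 live cells, differs from original
Gen 4: 13 live cells, differs from original
Gen 5: 18 live cells, differs from original
Gen 6: 18 live cells, differs from original
Gen 7: 21 live cells, differs from original
Gen 8: 18 live cells, differs from original
Gen 9: 17 live cells, differs from original
Gen 10: 19 live cells, differs from original
Gen 11: 20 live cells, differs from original
Gen 12: 26 live cells, differs from original
No period found within 12 steps.

Answer: 0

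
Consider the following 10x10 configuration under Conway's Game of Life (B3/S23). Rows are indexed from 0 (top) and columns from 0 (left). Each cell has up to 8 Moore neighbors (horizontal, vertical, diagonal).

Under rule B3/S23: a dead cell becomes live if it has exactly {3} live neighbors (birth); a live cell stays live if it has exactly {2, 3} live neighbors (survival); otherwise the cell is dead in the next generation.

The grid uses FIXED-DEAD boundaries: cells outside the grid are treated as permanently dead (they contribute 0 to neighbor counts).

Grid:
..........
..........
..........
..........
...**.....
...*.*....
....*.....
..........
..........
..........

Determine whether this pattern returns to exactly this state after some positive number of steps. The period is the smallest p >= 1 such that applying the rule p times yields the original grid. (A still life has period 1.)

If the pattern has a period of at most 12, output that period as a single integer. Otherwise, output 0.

Simulating and comparing each generation to the original:
Gen 0 (original, given above): 5 live cells
Gen 1: 5 live cells, MATCHES original -> period = 1

Answer: 1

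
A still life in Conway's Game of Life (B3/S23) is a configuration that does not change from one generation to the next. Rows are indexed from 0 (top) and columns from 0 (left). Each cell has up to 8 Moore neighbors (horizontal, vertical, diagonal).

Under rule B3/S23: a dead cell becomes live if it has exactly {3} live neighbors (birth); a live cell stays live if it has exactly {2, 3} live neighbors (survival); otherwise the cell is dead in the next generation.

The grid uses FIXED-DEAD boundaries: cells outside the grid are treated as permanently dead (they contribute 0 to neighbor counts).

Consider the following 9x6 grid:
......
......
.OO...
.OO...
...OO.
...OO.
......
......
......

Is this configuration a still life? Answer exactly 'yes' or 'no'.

Answer: no

Derivation:
Compute generation 1 and compare to generation 0 (given above):
Generation 1:
......
......
.OO...
.O....
....O.
...OO.
......
......
......
Cell (3,2) differs: gen0=1 vs gen1=0 -> NOT a still life.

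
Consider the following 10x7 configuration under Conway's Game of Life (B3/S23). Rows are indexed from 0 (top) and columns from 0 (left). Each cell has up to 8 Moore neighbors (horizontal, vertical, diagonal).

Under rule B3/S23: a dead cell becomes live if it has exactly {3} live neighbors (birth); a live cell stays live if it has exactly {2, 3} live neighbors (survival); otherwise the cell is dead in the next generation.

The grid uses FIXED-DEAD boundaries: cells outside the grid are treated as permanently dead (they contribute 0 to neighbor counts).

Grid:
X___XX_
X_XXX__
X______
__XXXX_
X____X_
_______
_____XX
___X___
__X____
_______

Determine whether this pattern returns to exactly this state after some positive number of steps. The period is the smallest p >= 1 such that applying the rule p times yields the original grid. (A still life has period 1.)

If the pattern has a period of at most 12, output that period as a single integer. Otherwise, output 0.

Simulating and comparing each generation to the original:
Gen 0 (original, given above): 18 live cells
Gen 1: 16 live cells, differs from original
Gen 2: 15 live cells, differs from original
Gen 3: 18 live cells, differs from original
Gen 4: 15 live cells, differs from original
Gen 5: 13 live cells, differs from original
Gen 6: 15 live cells, differs from original
Gen 7: 17 live cells, differs from original
Gen 8: 20 live cells, differs from original
Gen 9: 20 live cells, differs from original
Gen 10: 22 live cells, differs from original
Gen 11: 22 live cells, differs from original
Gen 12: 24 live cells, differs from original
No period found within 12 steps.

Answer: 0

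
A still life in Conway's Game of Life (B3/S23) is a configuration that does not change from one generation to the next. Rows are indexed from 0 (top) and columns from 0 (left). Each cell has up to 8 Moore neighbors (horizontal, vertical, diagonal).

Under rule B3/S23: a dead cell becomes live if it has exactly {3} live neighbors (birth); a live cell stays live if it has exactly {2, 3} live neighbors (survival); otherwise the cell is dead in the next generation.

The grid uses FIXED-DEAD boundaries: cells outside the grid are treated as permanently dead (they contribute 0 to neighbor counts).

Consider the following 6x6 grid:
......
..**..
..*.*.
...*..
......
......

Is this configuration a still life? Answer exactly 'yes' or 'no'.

Answer: yes

Derivation:
Compute generation 1 and compare to generation 0 (given above):
Generation 1:
......
..**..
..*.*.
...*..
......
......
The grids are IDENTICAL -> still life.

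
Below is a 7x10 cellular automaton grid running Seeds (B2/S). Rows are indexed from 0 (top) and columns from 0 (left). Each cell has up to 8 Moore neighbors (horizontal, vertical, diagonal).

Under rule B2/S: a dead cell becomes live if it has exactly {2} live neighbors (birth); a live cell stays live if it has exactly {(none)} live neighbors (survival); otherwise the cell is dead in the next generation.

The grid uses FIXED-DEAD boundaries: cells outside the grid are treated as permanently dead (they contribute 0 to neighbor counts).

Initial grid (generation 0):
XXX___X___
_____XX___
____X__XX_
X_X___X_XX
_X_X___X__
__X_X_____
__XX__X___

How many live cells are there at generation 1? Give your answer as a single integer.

Simulating step by step:
Generation 0 (given above): 22 live cells
Generation 1: 21 live cells
_______X__
X_XXX___X_
_X_X______
____XX____
X___XXX__X
_____XXX__
_X__XX____
Population at generation 1: 21

Answer: 21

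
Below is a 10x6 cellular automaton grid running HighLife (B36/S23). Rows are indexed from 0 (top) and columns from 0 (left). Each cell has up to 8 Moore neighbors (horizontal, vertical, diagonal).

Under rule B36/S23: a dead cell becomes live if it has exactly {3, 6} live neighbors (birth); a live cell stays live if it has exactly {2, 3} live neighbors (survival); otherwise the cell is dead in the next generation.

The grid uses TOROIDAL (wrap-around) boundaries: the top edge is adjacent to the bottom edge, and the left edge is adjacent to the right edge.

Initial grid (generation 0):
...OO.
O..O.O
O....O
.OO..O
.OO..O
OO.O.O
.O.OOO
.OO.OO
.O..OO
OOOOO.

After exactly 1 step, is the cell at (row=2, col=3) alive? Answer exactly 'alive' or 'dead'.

Simulating step by step:
Generation 0 (given above): 33 live cells
Generation 1: 20 live cells
......
O..O..
..O...
O.O.OO
...O.O
..OOO.
..O...
OO....
O.OO..
OO....

Cell (2,3) at generation 1: 0 -> dead

Answer: dead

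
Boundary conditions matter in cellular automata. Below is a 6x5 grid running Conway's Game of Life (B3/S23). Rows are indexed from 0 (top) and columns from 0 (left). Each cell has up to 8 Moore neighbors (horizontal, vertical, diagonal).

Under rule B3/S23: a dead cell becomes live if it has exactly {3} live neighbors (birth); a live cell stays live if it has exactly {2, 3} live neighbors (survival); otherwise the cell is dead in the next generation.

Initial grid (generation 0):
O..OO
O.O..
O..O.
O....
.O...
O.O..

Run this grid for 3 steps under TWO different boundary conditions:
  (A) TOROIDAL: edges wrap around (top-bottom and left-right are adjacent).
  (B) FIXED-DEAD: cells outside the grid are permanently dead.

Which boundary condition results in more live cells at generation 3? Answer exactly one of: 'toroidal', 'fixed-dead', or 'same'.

Answer: toroidal

Derivation:
Under TOROIDAL boundary, generation 3:
O.OO.
.O..O
...OO
.....
...O.
.....
Population = 8

Under FIXED-DEAD boundary, generation 3:
.O.O.
O..O.
.O...
.....
.O...
.O...
Population = 7

Comparison: toroidal=8, fixed-dead=7 -> toroidal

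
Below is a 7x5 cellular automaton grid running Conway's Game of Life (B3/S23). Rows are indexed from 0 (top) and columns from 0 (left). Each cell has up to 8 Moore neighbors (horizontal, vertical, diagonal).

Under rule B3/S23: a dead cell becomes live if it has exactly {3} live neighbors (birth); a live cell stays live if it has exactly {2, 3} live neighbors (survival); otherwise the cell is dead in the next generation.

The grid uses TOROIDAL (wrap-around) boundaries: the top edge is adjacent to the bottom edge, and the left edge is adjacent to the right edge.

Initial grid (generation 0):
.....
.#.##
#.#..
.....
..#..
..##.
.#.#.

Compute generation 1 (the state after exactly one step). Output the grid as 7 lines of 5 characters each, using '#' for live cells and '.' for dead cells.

Simulating step by step:
Generation 0 (given above): 10 live cells
Generation 1: 19 live cells
(generation 1 grid is the final answer)

Answer: #..##
#####
#####
.#...
..##.
.#.#.
...#.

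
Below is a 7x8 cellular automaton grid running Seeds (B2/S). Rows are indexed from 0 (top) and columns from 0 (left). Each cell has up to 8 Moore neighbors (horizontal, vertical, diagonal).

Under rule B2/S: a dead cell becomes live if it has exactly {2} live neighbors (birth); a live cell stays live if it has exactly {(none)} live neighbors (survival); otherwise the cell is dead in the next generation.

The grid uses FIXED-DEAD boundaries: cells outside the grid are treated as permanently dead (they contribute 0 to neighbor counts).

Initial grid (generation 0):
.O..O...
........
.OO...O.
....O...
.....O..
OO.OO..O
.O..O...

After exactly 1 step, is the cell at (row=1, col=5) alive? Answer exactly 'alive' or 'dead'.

Answer: alive

Derivation:
Simulating step by step:
Generation 0 (given above): 14 live cells
Generation 1: 15 live cells
........
O..O.O..
...O.O..
.OOO..O.
OOO...O.
......O.
.....O..

Cell (1,5) at generation 1: 1 -> alive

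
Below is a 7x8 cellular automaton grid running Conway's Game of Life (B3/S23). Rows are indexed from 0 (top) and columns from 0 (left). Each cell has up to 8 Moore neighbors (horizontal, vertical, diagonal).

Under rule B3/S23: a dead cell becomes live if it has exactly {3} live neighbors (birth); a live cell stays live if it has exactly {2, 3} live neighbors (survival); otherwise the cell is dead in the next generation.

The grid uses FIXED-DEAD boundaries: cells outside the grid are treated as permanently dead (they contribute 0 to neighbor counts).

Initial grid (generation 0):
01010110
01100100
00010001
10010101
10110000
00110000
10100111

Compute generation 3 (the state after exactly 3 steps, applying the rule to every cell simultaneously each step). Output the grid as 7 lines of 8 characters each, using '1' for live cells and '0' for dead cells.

Simulating step by step:
Generation 0 (given above): 23 live cells
Generation 1: 18 live cells
01001110
01010100
01010000
01010010
00000000
00001010
01110010
Generation 2: 19 live cells
00101110
11010110
11010000
00000000
00000100
00110100
00110100
Generation 3: 18 live cells
(generation 3 grid is the final answer)

Answer: 01111010
10010010
11001000
00000000
00001000
00110110
00110000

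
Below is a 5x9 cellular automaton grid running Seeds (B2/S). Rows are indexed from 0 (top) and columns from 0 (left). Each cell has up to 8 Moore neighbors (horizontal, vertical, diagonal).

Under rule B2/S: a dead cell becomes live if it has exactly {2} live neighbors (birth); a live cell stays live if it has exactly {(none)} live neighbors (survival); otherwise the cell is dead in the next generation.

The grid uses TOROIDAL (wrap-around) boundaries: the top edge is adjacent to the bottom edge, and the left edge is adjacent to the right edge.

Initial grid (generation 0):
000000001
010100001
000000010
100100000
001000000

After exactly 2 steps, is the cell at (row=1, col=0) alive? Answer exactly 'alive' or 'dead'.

Answer: alive

Derivation:
Simulating step by step:
Generation 0 (given above): 8 live cells
Generation 1: 14 live cells
010100010
001000000
010110000
011000001
110100001
Generation 2: 4 live cells
000010000
100000000
000000000
000000010
000010000

Cell (1,0) at generation 2: 1 -> alive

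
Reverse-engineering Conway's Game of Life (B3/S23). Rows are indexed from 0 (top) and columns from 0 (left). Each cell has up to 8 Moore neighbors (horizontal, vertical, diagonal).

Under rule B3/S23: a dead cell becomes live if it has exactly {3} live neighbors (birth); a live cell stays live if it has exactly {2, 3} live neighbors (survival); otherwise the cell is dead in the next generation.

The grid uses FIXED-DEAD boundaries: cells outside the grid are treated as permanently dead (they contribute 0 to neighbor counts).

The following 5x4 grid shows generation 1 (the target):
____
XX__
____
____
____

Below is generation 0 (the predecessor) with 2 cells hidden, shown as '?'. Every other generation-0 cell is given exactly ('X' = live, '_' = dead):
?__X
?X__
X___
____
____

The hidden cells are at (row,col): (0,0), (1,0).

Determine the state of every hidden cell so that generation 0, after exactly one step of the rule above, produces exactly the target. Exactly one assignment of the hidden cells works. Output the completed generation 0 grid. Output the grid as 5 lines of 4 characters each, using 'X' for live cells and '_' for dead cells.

Hidden generation-0 cells (in order): (0,0), (1,0).
A hidden cell only influences target cells in its own 3x3 neighborhood. Try each of the 2^2 = 4 assignments, step the completed generation 0 forward once under B3/S23, and compare with the target:
  (0,0)=_ (1,0)=_ -> step gives (1,0)='_' but target has 'X' -> reject
  (0,0)=_ (1,0)=X -> step gives (2,0)='X' but target has '_' -> reject
  (0,0)=X (1,0)=_ -> step reproduces the target at every cell -> ACCEPT
  (0,0)=X (1,0)=X -> step gives (0,0)='X' but target has '_' -> reject
Unique solution: (0,0)=live, (1,0)=dead.
Check: live-neighbor counts of every cell in the completed generation 0:
1220
3221
1210
1100
0000
Applying B3/S23 to generation 0 with these counts gives:
____
XX__
____
____
____
which matches the target exactly.

Answer: X__X
_X__
X___
____
____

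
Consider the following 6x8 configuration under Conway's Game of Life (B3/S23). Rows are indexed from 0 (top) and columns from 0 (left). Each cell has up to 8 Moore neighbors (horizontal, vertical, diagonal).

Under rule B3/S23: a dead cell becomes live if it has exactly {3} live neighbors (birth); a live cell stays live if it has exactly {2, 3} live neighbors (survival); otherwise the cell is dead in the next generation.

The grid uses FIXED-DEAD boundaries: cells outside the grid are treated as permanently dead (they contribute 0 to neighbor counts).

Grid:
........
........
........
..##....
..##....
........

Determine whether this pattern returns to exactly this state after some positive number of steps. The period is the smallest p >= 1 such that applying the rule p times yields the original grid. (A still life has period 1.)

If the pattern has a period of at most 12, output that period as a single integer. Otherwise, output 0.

Simulating and comparing each generation to the original:
Gen 0 (original, given above): 4 live cells
Gen 1: 4 live cells, MATCHES original -> period = 1

Answer: 1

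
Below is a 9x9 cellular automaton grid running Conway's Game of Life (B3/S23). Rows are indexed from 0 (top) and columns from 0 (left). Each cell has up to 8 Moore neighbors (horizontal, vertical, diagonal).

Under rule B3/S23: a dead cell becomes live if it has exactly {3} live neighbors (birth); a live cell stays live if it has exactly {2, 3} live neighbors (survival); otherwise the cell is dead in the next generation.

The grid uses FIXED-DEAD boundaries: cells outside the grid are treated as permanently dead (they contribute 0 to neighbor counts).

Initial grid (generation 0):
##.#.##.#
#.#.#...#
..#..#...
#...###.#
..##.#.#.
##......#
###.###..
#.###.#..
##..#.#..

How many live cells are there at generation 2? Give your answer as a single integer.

Answer: 32

Derivation:
Simulating step by step:
Generation 0 (given above): 39 live cells
Generation 1: 34 live cells
######.#.
#.#.#.##.
......##.
.##....#.
#.##.#.##
#......#.
....#.##.
......##.
###.#....
Generation 2: 32 live cells
#.#.##.#.
#.#.#...#
..##.#..#
.###.....
#.##...##
.#.###...
.....#..#
.#.#..##.
.#.......
Population at generation 2: 32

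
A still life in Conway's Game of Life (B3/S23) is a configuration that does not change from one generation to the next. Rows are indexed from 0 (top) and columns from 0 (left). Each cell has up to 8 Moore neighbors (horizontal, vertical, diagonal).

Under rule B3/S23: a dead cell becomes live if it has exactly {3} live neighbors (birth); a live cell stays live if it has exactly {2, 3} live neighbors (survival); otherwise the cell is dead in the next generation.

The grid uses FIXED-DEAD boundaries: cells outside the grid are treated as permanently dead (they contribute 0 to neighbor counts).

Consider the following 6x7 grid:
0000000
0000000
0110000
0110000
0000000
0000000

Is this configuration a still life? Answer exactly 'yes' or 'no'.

Answer: yes

Derivation:
Compute generation 1 and compare to generation 0 (given above):
Generation 1:
0000000
0000000
0110000
0110000
0000000
0000000
The grids are IDENTICAL -> still life.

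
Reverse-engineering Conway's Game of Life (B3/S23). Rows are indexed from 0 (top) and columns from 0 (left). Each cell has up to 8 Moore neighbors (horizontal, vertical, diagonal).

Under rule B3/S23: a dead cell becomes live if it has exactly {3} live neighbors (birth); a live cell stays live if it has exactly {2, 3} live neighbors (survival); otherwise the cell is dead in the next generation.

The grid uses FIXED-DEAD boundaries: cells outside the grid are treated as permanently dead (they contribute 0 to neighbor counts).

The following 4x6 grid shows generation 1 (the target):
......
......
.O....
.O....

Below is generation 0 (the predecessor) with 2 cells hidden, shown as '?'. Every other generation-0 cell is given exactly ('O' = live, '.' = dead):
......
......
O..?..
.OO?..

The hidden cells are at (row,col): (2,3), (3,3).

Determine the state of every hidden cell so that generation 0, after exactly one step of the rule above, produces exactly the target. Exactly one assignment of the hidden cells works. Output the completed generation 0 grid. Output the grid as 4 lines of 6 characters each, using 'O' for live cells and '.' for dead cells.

Answer: ......
......
O.....
.OO...

Derivation:
Hidden generation-0 cells (in order): (2,3), (3,3).
A hidden cell only influences target cells in its own 3x3 neighborhood. Try each of the 2^2 = 4 assignments, step the completed generation 0 forward once under B3/S23, and compare with the target:
  (2,3)=. (3,3)=. -> step reproduces the target at every cell -> ACCEPT
  (2,3)=. (3,3)=O -> step gives (2,2)='O' but target has '.' -> reject
  (2,3)=O (3,3)=. -> step gives (2,2)='O' but target has '.' -> reject
  (2,3)=O (3,3)=O -> step gives (2,3)='O' but target has '.' -> reject
Unique solution: (2,3)=dead, (3,3)=dead.
Check: live-neighbor counts of every cell in the completed generation 0:
000000
110000
132100
221100
Applying B3/S23 to generation 0 with these counts gives:
......
......
.O....
.O....
which matches the target exactly.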